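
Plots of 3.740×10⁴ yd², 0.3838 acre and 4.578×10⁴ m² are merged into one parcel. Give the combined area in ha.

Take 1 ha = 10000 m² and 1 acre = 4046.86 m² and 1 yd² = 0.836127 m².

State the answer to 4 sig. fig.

3.740×10⁴ yd² × 0.836127 = 31271.1 m²
0.3838 acre × 4046.86 = 1553.18 m²
4.578×10⁴ m² (already m²)
Total: 31271.1 + 1553.18 + 45780 = 78604.3 m²
In ha: 78604.3 / 10000 = 7.86043 ha

7.860 ha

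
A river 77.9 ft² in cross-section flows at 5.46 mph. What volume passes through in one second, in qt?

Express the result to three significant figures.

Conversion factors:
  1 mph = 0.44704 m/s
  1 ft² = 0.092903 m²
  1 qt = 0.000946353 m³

1.87×10⁴ qt

5.46 mph × 0.44704 = 2.44084 m/s
77.9 ft² × 0.092903 = 7.23714 m²
V = v × A × t = 2.44084 m/s × 7.23714 m² × 1 s = 17.6647 m³
17.6647 m³ ÷ (0.000946353 m³/qt) = 18666.1 qt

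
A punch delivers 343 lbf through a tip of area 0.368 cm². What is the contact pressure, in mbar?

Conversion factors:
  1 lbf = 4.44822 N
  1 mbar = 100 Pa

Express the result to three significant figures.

343 lbf × 4.44822 → 1525.74 N
0.368 cm² × 0.0001 → 3.68×10⁻⁵ m²
P = F / A = 1525.74 N / 3.68×10⁻⁵ m² = 4.14603×10⁷ Pa
4.14603×10⁷ Pa ÷ (100 Pa/mbar) = 414603 mbar

4.15×10⁵ mbar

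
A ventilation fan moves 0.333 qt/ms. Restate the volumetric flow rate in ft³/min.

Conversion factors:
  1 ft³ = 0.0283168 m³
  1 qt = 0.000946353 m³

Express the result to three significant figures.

0.333 qt/ms × 0.000946353 m³/qt ÷ 0.001 s/ms = 0.315136 m³/s
0.315136 m³/s ÷ 0.0283168 m³/ft³ × 60 s/min = 667.736 ft³/min

668 ft³/min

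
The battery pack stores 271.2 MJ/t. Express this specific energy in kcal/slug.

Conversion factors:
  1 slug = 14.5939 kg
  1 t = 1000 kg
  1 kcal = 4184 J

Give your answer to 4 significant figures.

271.2 MJ/t × 1000000 J/MJ ÷ 1000 kg/t = 271200 J/kg
271200 J/kg ÷ 4184 J/kcal × 14.5939 kg/slug = 945.953 kcal/slug

946.0 kcal/slug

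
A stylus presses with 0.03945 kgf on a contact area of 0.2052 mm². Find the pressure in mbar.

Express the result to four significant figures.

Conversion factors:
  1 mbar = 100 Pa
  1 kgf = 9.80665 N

1.885×10⁴ mbar

0.03945 kgf × 9.80665 → 0.386872 N
0.2052 mm² × 10⁻⁶ → 2.052×10⁻⁷ m²
P = F / A = 0.386872 N / 2.052×10⁻⁷ m² = 1.88534×10⁶ Pa
1.88534×10⁶ Pa ÷ (100 Pa/mbar) = 18853.4 mbar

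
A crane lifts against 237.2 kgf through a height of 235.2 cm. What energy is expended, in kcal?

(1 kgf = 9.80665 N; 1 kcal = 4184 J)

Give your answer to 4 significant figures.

1.308 kcal

237.2 kgf × 9.80665 → 2326.14 N
235.2 cm × 0.01 → 2.352 m
W = F × d = 2326.14 N × 2.352 m = 5471.08 J
5471.08 J ÷ (4184 J/kcal) = 1.30762 kcal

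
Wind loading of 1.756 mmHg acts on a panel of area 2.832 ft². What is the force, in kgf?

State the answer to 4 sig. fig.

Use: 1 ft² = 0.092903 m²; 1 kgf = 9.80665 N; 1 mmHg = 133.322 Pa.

1.756 mmHg × 133.322 = 234.113 Pa
2.832 ft² × 0.092903 = 0.263101 m²
F = P × A = 234.113 Pa × 0.263101 m² = 61.5954 N
61.5954 N ÷ (9.80665 N/kgf) = 6.28098 kgf

6.281 kgf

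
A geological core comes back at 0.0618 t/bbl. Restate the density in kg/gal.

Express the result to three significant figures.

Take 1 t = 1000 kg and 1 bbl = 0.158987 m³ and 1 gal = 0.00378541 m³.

1.47 kg/gal

0.0618 t/bbl × 1000 kg/t ÷ 0.158987 m³/bbl = 388.711 kg/m³
388.711 kg/m³ × 0.00378541 m³/gal = 1.47143 kg/gal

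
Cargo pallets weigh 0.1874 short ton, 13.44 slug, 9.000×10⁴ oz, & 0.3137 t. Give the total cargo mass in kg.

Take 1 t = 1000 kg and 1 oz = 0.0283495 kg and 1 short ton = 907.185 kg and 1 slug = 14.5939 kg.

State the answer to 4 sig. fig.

3231 kg

0.1874 short ton × 907.185 = 170.006 kg
13.44 slug × 14.5939 = 196.142 kg
9.000×10⁴ oz × 0.0283495 = 2551.46 kg
0.3137 t × 1000 = 313.7 kg
Combined: 170.006 + 196.142 + 2551.46 + 313.7 = 3231.31 kg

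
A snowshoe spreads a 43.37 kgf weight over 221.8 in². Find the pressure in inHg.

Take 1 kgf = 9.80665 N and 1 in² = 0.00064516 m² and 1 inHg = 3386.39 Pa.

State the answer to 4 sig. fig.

43.37 kgf × 9.80665 = 425.314 N
221.8 in² × 0.00064516 = 0.143096 m²
P = F / A = 425.314 N / 0.143096 m² = 2972.23 Pa
2972.23 Pa ÷ (3386.39 Pa/inHg) = 0.877699 inHg

0.8777 inHg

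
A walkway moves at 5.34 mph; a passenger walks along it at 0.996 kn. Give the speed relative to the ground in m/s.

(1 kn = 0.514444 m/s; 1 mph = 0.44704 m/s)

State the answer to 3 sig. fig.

2.90 m/s

5.34 mph × 0.44704 = 2.38719 m/s
0.996 kn × 0.514444 = 0.512386 m/s
Sum: 2.38719 + 0.512386 = 2.89958 m/s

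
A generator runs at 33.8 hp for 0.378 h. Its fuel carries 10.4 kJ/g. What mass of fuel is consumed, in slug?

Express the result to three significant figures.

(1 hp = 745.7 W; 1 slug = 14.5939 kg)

33.8 hp → 25204.7 W
0.378 h → 1360.8 s
E = P × t = 25204.7 × 1360.8 = 3.42986×10⁷ J
10.4 kJ/g → 1.04×10⁷ J/kg
m = E / e_s = 3.42986×10⁷ / 1.04×10⁷ = 3.29794 kg
In slug: 3.29794 / 14.5939 = 0.225981 slug

0.226 slug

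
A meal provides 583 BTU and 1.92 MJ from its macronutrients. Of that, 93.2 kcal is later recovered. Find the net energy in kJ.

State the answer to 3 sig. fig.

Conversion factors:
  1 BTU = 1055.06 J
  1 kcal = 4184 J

583 BTU × 1055.06 = 615100 J
1.92 MJ × 1000000 = 1.92×10⁶ J
93.2 kcal × 4184 = 389949 J
Result: 615100 + 1.92×10⁶ − 389949 = 2.14515×10⁶ J
In kJ: 2.14515×10⁶ / 1000 = 2145.15 kJ

2150 kJ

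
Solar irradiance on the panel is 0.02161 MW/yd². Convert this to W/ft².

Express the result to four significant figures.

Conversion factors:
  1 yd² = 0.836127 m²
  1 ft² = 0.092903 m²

2401 W/ft²

0.02161 MW/yd² × 1000000 W/MW ÷ 0.836127 m²/yd² = 25845.4 W/m²
25845.4 W/m² × 0.092903 m²/ft² = 2401.12 W/ft²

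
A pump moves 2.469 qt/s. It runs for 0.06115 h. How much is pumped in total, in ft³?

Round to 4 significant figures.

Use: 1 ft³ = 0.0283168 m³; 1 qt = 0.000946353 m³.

2.469 qt/s → 0.00233655 m³/s
0.06115 h → 220.14 s
V = Q × t = 0.00233655 × 220.14 = 0.514368 m³
In ft³: 0.514368 / 0.0283168 = 18.1648 ft³

18.16 ft³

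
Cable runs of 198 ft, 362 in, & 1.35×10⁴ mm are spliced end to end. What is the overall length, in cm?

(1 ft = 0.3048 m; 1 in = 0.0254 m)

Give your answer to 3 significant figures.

198 ft × 0.3048 → 60.3504 m
362 in × 0.0254 → 9.1948 m
1.35×10⁴ mm × 0.001 → 13.5 m
Combined: 60.3504 + 9.1948 + 13.5 = 83.0452 m
In cm: 83.0452 / 0.01 = 8304.52 cm

8300 cm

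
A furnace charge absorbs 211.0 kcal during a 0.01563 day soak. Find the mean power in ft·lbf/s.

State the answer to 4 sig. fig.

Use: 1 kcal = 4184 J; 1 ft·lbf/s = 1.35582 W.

482.2 ft·lbf/s

211.0 kcal × 4184 → 882824 J
0.01563 day × 86400 → 1350.43 s
P = E / t = 882824 J / 1350.43 s = 653.735 W
653.735 W ÷ (1.35582 W/ft·lbf/s) = 482.169 ft·lbf/s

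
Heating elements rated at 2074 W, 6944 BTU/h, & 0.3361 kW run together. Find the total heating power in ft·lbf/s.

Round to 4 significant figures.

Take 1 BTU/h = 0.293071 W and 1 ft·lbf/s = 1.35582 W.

2074 W (already W)
6944 BTU/h × 0.293071 = 2035.09 W
0.3361 kW × 1000 = 336.1 W
Sum: 2074 + 2035.09 + 336.1 = 4445.19 W
In ft·lbf/s: 4445.19 / 1.35582 = 3278.6 ft·lbf/s

3279 ft·lbf/s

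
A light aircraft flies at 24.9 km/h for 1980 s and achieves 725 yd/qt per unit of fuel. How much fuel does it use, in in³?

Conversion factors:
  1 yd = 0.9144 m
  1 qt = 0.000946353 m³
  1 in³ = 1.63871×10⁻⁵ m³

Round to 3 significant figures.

1190 in³

24.9 km/h → 6.91667 m/s
d = v × t = 6.91667 × 1980 = 13695 m
725 yd/qt → 700521 m/m³
V = d / (distance per unit fuel) = 13695 / 700521 = 0.0195497 m³
In in³: 0.0195497 / 1.63871×10⁻⁵ = 1192.99 in³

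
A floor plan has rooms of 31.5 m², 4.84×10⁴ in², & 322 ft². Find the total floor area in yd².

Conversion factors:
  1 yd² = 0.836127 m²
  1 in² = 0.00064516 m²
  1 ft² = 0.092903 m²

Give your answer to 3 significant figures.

31.5 m² (already m²)
4.84×10⁴ in² × 0.00064516 = 31.2257 m²
322 ft² × 0.092903 = 29.9148 m²
Total: 31.5 + 31.2257 + 29.9148 = 92.6405 m²
In yd²: 92.6405 / 0.836127 = 110.797 yd²

111 yd²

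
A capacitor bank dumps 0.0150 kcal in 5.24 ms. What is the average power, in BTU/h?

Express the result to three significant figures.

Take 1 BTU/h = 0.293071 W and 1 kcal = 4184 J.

4.09×10⁴ BTU/h

0.0150 kcal × 4184 → 62.76 J
5.24 ms × 0.001 → 0.00524 s
P = E / t = 62.76 J / 0.00524 s = 11977.1 W
11977.1 W ÷ (0.293071 W/BTU/h) = 40867.6 BTU/h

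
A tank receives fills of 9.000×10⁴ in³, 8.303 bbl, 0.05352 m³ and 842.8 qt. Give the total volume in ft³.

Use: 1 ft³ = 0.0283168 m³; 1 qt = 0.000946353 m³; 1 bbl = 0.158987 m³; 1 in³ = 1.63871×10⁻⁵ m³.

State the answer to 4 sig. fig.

9.000×10⁴ in³ × 1.63871×10⁻⁵ = 1.47484 m³
8.303 bbl × 0.158987 = 1.32007 m³
0.05352 m³ (already m³)
842.8 qt × 0.000946353 = 0.797586 m³
Sum: 1.47484 + 1.32007 + 0.05352 + 0.797586 = 3.64602 m³
In ft³: 3.64602 / 0.0283168 = 128.758 ft³

128.8 ft³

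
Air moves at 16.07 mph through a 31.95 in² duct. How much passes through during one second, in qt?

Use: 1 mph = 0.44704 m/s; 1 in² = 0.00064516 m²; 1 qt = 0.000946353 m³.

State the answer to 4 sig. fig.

156.5 qt

16.07 mph × 0.44704 = 7.18393 m/s
31.95 in² × 0.00064516 = 0.0206129 m²
V = v × A × t = 7.18393 m/s × 0.0206129 m² × 1 s = 0.148082 m³
0.148082 m³ ÷ (0.000946353 m³/qt) = 156.476 qt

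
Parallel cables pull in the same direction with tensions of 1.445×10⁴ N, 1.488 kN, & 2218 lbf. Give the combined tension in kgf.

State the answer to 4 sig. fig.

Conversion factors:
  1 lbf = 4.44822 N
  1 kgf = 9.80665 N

1.445×10⁴ N (already N)
1.488 kN × 1000 = 1488 N
2218 lbf × 4.44822 = 9866.15 N
Sum: 14450 + 1488 + 9866.15 = 25804.2 N
In kgf: 25804.2 / 9.80665 = 2631.3 kgf

2631 kgf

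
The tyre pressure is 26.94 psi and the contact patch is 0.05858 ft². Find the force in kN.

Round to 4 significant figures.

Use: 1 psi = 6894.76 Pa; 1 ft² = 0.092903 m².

26.94 psi × 6894.76 = 185745 Pa
0.05858 ft² × 0.092903 = 0.00544226 m²
F = P × A = 185745 Pa × 0.00544226 m² = 1010.87 N
1010.87 N ÷ (1000 N/kN) = 1.01087 kN

1.011 kN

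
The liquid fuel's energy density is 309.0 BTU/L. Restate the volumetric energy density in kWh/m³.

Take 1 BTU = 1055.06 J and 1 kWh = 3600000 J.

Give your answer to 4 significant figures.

309.0 BTU/L × 1055.06 J/BTU ÷ 0.001 m³/L = 3.26014×10⁸ J/m³
3.26014×10⁸ J/m³ ÷ 3600000 J/kWh = 90.5594 kWh/m³

90.56 kWh/m³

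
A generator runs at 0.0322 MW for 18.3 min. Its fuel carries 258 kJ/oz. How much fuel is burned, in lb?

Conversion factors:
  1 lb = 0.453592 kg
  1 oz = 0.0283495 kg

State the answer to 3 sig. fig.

8.56 lb

0.0322 MW → 32200 W
18.3 min → 1098 s
E = P × t = 32200 × 1098 = 3.53556×10⁷ J
258 kJ/oz → 9.10069×10⁶ J/kg
m = E / e_s = 3.53556×10⁷ / 9.10069×10⁶ = 3.88494 kg
In lb: 3.88494 / 0.453592 = 8.56483 lb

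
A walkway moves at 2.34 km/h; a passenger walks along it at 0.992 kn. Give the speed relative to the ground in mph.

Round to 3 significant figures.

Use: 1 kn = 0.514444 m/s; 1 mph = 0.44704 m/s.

2.34 km/h × (1/3.6) = 0.65 m/s
0.992 kn × 0.514444 = 0.510328 m/s
Combined: 0.65 + 0.510328 = 1.16033 m/s
In mph: 1.16033 / 0.44704 = 2.59558 mph

2.60 mph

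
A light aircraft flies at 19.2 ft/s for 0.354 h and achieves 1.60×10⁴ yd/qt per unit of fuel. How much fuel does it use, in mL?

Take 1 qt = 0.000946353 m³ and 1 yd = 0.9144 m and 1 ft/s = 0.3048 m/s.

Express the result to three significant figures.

482 mL

19.2 ft/s → 5.85216 m/s
0.354 h → 1274.4 s
d = v × t = 5.85216 × 1274.4 = 7457.99 m
1.60×10⁴ yd/qt → 1.54598×10⁷ m/m³
V = d / (distance per unit fuel) = 7457.99 / 1.54598×10⁷ = 4.82412×10⁻⁴ m³
In mL: 4.82412×10⁻⁴ / 10⁻⁶ = 482.412 mL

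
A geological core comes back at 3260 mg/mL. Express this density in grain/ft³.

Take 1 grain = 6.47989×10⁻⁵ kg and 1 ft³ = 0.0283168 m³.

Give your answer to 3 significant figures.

3260 mg/mL × 10⁻⁶ kg/mg ÷ 10⁻⁶ m³/mL = 3260 kg/m³
3260 kg/m³ ÷ 6.47989×10⁻⁵ kg/grain × 0.0283168 m³/ft³ = 1.4246×10⁶ grain/ft³

1.42×10⁶ grain/ft³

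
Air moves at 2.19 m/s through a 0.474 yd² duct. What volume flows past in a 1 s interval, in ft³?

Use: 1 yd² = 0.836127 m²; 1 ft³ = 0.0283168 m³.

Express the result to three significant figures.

0.474 yd² × 0.836127 = 0.396324 m²
V = v × A × t = 2.19 m/s × 0.396324 m² × 1 s = 0.86795 m³
0.86795 m³ ÷ (0.0283168 m³/ft³) = 30.6514 ft³

30.7 ft³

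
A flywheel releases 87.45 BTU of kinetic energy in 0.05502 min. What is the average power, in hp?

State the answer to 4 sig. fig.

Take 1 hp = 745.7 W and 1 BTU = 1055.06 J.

37.48 hp

87.45 BTU × 1055.06 → 92265 J
0.05502 min × 60 → 3.3012 s
P = E / t = 92265 J / 3.3012 s = 27948.9 W
27948.9 W ÷ (745.7 W/hp) = 37.4801 hp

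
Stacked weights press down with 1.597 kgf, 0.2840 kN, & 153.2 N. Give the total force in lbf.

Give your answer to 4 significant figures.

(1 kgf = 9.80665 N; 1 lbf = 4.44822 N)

1.597 kgf × 9.80665 = 15.6612 N
0.2840 kN × 1000 = 284 N
153.2 N (already N)
Sum: 15.6612 + 284 + 153.2 = 452.861 N
In lbf: 452.861 / 4.44822 = 101.807 lbf

101.8 lbf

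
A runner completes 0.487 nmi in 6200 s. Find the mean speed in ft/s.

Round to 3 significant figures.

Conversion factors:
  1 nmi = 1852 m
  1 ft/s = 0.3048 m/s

0.477 ft/s

0.487 nmi × 1852 = 901.924 m
v = d / t = 901.924 m / 6200 s = 0.145472 m/s
0.145472 m/s ÷ (0.3048 m/s/ft/s) = 0.47727 ft/s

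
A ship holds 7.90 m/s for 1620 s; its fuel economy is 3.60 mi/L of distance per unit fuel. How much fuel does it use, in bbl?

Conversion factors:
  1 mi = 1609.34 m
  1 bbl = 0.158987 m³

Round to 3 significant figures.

d = v × t = 7.9 × 1620 = 12798 m
3.60 mi/L → 5.79362×10⁶ m/m³
V = d / (distance per unit fuel) = 12798 / 5.79362×10⁶ = 0.00220898 m³
In bbl: 0.00220898 / 0.158987 = 0.0138941 bbl

0.0139 bbl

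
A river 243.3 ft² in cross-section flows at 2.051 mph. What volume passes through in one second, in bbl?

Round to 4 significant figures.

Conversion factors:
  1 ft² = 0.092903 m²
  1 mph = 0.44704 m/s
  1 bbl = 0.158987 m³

2.051 mph × 0.44704 → 0.916879 m/s
243.3 ft² × 0.092903 → 22.6033 m²
V = v × A × t = 0.916879 m/s × 22.6033 m² × 1 s = 20.7245 m³
20.7245 m³ ÷ (0.158987 m³/bbl) = 130.353 bbl

130.4 bbl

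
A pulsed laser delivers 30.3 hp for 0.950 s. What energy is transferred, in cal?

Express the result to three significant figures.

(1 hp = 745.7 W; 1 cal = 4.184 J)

5130 cal

30.3 hp × 745.7 → 22594.7 W
E = P × t = 22594.7 W × 0.95 s = 21465 J
21465 J ÷ (4.184 J/cal) = 5130.26 cal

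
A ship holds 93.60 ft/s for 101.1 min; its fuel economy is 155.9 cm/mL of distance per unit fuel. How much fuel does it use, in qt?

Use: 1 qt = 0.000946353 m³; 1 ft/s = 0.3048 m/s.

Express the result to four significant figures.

117.3 qt

93.60 ft/s → 28.5293 m/s
101.1 min → 6066 s
d = v × t = 28.5293 × 6066 = 173059 m
155.9 cm/mL → 1.559×10⁶ m/m³
V = d / (distance per unit fuel) = 173059 / 1.559×10⁶ = 0.111006 m³
In qt: 0.111006 / 0.000946353 = 117.299 qt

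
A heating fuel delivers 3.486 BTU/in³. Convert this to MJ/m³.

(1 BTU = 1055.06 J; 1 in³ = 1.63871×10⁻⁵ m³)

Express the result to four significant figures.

224.4 MJ/m³

3.486 BTU/in³ × 1055.06 J/BTU ÷ 1.63871×10⁻⁵ m³/in³ = 2.24441×10⁸ J/m³
2.24441×10⁸ J/m³ ÷ 1000000 J/MJ = 224.441 MJ/m³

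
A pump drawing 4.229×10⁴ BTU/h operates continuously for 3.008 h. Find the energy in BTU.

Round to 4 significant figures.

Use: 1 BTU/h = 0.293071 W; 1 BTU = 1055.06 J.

4.229×10⁴ BTU/h × 0.293071 = 12394 W
3.008 h × 3600 = 10828.8 s
E = P × t = 12394 W × 10828.8 s = 1.34212×10⁸ J
1.34212×10⁸ J ÷ (1055.06 J/BTU) = 127208 BTU

1.272×10⁵ BTU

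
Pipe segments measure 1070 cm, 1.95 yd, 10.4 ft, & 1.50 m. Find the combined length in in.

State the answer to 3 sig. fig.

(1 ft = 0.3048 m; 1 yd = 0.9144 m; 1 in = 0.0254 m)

1070 cm × 0.01 → 10.7 m
1.95 yd × 0.9144 → 1.78308 m
10.4 ft × 0.3048 → 3.16992 m
1.50 m (already m)
Combined: 10.7 + 1.78308 + 3.16992 + 1.5 = 17.153 m
In in: 17.153 / 0.0254 = 675.315 in

675 in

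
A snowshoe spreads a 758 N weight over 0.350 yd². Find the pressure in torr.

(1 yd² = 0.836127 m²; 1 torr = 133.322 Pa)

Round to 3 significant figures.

19.4 torr

0.350 yd² × 0.836127 = 0.292644 m²
P = F / A = 758 N / 0.292644 m² = 2590.18 Pa
2590.18 Pa ÷ (133.322 Pa/torr) = 19.428 torr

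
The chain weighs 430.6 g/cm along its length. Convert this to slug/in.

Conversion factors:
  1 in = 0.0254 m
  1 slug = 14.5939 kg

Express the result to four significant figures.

430.6 g/cm × 0.001 kg/g ÷ 0.01 m/cm = 43.06 kg/m
43.06 kg/m ÷ 14.5939 kg/slug × 0.0254 m/in = 0.0749439 slug/in

0.07494 slug/in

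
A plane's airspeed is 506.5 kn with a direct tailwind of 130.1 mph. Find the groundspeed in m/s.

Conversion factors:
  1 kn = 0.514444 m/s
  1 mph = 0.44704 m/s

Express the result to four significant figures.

318.7 m/s

506.5 kn × 0.514444 = 260.566 m/s
130.1 mph × 0.44704 = 58.1599 m/s
Combined: 260.566 + 58.1599 = 318.726 m/s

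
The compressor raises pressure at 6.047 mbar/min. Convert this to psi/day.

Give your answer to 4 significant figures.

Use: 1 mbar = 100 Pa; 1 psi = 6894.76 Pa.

6.047 mbar/min × 100 Pa/mbar ÷ 60 s/min = 10.0783 Pa/s
10.0783 Pa/s ÷ 6894.76 Pa/psi × 86400 s/day = 126.294 psi/day

126.3 psi/day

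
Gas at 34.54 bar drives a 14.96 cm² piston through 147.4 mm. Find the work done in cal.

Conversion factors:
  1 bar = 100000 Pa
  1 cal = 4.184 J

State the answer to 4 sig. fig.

182.0 cal

34.54 bar → 3.454×10⁶ Pa
14.96 cm² → 0.001496 m²
F = P × A = 3.454×10⁶ × 0.001496 = 5167.18 N
147.4 mm → 0.1474 m
W = F × d = 5167.18 × 0.1474 = 761.642 J
In cal: 761.642 / 4.184 = 182.037 cal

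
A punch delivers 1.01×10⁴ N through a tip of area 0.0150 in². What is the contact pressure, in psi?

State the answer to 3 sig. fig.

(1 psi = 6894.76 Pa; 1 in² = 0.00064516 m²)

0.0150 in² × 0.00064516 → 9.6774×10⁻⁶ m²
P = F / A = 10100 N / 9.6774×10⁻⁶ m² = 1.04367×10⁹ Pa
1.04367×10⁹ Pa ÷ (6894.76 Pa/psi) = 151371 psi

1.51×10⁵ psi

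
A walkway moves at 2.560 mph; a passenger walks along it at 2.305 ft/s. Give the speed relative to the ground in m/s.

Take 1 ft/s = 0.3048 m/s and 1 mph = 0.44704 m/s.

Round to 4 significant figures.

1.847 m/s

2.560 mph × 0.44704 → 1.14442 m/s
2.305 ft/s × 0.3048 → 0.702564 m/s
Combined: 1.14442 + 0.702564 = 1.84698 m/s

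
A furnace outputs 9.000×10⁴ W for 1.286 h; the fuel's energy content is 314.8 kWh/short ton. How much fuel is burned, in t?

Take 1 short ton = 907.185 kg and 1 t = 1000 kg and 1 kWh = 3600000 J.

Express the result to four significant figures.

0.3335 t

1.286 h → 4629.6 s
E = P × t = 90000 × 4629.6 = 4.16664×10⁸ J
314.8 kWh/short ton → 1.24923×10⁶ J/kg
m = E / e_s = 4.16664×10⁸ / 1.24923×10⁶ = 333.537 kg
In t: 333.537 / 1000 = 0.333537 t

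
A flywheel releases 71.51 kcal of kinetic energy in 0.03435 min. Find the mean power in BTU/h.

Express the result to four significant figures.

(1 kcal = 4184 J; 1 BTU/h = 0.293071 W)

4.953×10⁵ BTU/h

71.51 kcal × 4184 = 299198 J
0.03435 min × 60 = 2.061 s
P = E / t = 299198 J / 2.061 s = 145171 W
145171 W ÷ (0.293071 W/BTU/h) = 495344 BTU/h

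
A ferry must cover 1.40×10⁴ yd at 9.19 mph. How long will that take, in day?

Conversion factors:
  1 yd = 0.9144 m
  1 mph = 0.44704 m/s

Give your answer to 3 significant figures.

0.0361 day

1.40×10⁴ yd × 0.9144 = 12801.6 m
9.19 mph × 0.44704 = 4.1083 m/s
t = d / v = 12801.6 m / 4.1083 m/s = 3116.03 s
3116.03 s ÷ (86400 s/day) = 0.0360652 day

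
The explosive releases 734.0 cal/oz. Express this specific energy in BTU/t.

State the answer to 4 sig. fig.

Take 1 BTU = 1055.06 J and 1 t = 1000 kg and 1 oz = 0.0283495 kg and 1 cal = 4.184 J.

1.027×10⁵ BTU/t

734.0 cal/oz × 4.184 J/cal ÷ 0.0283495 kg/oz = 108328 J/kg
108328 J/kg ÷ 1055.06 J/BTU × 1000 kg/t = 102675 BTU/t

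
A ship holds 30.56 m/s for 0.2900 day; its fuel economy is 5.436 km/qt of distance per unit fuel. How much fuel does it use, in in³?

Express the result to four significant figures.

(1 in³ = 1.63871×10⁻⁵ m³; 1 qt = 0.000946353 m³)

8135 in³

0.2900 day → 25056 s
d = v × t = 30.56 × 25056 = 765711 m
5.436 km/qt → 5.74416×10⁶ m/m³
V = d / (distance per unit fuel) = 765711 / 5.74416×10⁶ = 0.133303 m³
In in³: 0.133303 / 1.63871×10⁻⁵ = 8134.63 in³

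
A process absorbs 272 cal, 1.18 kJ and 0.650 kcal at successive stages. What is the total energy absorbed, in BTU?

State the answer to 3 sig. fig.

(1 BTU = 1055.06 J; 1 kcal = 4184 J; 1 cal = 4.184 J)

272 cal × 4.184 = 1138.05 J
1.18 kJ × 1000 = 1180 J
0.650 kcal × 4184 = 2719.6 J
Combined: 1138.05 + 1180 + 2719.6 = 5037.65 J
In BTU: 5037.65 / 1055.06 = 4.77475 BTU

4.77 BTU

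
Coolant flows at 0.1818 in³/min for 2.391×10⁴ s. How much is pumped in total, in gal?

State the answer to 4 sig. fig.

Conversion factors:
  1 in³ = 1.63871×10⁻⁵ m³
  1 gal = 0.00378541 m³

0.1818 in³/min → 4.96529×10⁻⁸ m³/s
V = Q × t = 4.96529×10⁻⁸ × 23910 = 0.0011872 m³
In gal: 0.0011872 / 0.00378541 = 0.313625 gal

0.3136 gal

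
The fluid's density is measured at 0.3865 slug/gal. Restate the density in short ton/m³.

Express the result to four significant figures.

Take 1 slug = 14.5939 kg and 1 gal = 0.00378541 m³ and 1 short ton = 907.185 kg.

1.643 short ton/m³

0.3865 slug/gal × 14.5939 kg/slug ÷ 0.00378541 m³/gal = 1490.07 kg/m³
1490.07 kg/m³ ÷ 907.185 kg/short ton = 1.64252 short ton/m³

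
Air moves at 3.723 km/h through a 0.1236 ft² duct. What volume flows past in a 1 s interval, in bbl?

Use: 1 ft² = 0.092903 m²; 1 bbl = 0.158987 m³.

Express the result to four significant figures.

0.07469 bbl

3.723 km/h × (1/3.6) → 1.03417 m/s
0.1236 ft² × 0.092903 → 0.0114828 m²
V = v × A × t = 1.03417 m/s × 0.0114828 m² × 1 s = 0.0118752 m³
0.0118752 m³ ÷ (0.158987 m³/bbl) = 0.0746929 bbl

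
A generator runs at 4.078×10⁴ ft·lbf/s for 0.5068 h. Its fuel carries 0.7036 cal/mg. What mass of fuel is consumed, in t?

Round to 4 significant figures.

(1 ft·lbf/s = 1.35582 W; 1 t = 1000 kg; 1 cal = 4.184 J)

4.078×10⁴ ft·lbf/s → 55290.3 W
0.5068 h → 1824.48 s
E = P × t = 55290.3 × 1824.48 = 1.00876×10⁸ J
0.7036 cal/mg → 2.94386×10⁶ J/kg
m = E / e_s = 1.00876×10⁸ / 2.94386×10⁶ = 34.2666 kg
In t: 34.2666 / 1000 = 0.0342666 t

0.03427 t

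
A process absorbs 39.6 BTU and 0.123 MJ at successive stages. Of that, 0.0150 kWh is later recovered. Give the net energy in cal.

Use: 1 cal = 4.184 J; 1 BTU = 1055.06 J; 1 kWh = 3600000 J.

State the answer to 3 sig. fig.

39.6 BTU × 1055.06 = 41780.4 J
0.123 MJ × 1000000 = 123000 J
0.0150 kWh × 3600000 = 54000 J
Net: 41780.4 + 123000 − 54000 = 110780 J
In cal: 110780 / 4.184 = 26477.1 cal

2.65×10⁴ cal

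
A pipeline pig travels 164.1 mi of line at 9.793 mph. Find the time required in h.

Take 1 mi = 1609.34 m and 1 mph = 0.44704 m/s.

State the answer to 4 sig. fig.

164.1 mi × 1609.34 → 264093 m
9.793 mph × 0.44704 → 4.37786 m/s
t = d / v = 264093 m / 4.37786 m/s = 60324.7 s
60324.7 s ÷ (3600 s/h) = 16.7569 h

16.76 h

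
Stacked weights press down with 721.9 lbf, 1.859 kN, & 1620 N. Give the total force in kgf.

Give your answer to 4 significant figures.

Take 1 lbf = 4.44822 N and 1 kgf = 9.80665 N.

721.9 lbf × 4.44822 → 3211.17 N
1.859 kN × 1000 → 1859 N
1620 N (already N)
Total: 3211.17 + 1859 + 1620 = 6690.17 N
In kgf: 6690.17 / 9.80665 = 682.207 kgf

682.2 kgf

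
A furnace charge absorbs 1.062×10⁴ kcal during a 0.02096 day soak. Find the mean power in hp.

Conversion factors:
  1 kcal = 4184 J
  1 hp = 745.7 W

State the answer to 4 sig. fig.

32.90 hp

1.062×10⁴ kcal × 4184 = 4.44341×10⁷ J
0.02096 day × 86400 = 1810.94 s
P = E / t = 4.44341×10⁷ J / 1810.94 s = 24536.5 W
24536.5 W ÷ (745.7 W/hp) = 32.904 hp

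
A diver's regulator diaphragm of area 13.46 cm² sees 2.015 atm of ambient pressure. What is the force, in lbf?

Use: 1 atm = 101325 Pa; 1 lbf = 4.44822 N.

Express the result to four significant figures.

2.015 atm × 101325 = 204170 Pa
13.46 cm² × 0.0001 = 0.001346 m²
F = P × A = 204170 Pa × 0.001346 m² = 274.813 N
274.813 N ÷ (4.44822 N/lbf) = 61.7804 lbf

61.78 lbf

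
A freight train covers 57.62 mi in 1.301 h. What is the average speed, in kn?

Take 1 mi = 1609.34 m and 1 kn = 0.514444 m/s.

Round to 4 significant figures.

38.49 kn

57.62 mi × 1609.34 = 92730.2 m
1.301 h × 3600 = 4683.6 s
v = d / t = 92730.2 m / 4683.6 s = 19.7989 m/s
19.7989 m/s ÷ (0.514444 m/s/kn) = 38.486 kn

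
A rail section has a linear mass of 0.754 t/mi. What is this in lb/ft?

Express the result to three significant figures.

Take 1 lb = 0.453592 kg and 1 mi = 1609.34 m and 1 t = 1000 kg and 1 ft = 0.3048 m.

0.315 lb/ft

0.754 t/mi × 1000 kg/t ÷ 1609.34 m/mi = 0.468515 kg/m
0.468515 kg/m ÷ 0.453592 kg/lb × 0.3048 m/ft = 0.314828 lb/ft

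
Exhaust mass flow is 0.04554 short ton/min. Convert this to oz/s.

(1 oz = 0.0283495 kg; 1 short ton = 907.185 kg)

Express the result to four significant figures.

0.04554 short ton/min × 907.185 kg/short ton ÷ 60 s/min = 0.688553 kg/s
0.688553 kg/s ÷ 0.0283495 kg/oz = 24.288 oz/s

24.29 oz/s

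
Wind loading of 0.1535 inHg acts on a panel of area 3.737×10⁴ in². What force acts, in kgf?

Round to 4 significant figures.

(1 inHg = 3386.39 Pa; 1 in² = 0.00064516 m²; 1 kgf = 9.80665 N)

1278 kgf

0.1535 inHg × 3386.39 → 519.811 Pa
3.737×10⁴ in² × 0.00064516 → 24.1096 m²
F = P × A = 519.811 Pa × 24.1096 m² = 12532.4 N
12532.4 N ÷ (9.80665 N/kgf) = 1277.95 kgf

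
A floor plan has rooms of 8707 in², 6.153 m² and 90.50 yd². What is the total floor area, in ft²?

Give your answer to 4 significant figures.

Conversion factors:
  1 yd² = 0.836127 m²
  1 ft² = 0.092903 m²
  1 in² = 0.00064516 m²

8707 in² × 0.00064516 = 5.61741 m²
6.153 m² (already m²)
90.50 yd² × 0.836127 = 75.6695 m²
Total: 5.61741 + 6.153 + 75.6695 = 87.4399 m²
In ft²: 87.4399 / 0.092903 = 941.196 ft²

941.2 ft²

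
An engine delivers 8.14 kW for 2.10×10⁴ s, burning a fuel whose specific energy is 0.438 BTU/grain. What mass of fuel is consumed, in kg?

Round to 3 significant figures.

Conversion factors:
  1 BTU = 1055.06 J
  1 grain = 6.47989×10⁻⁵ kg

8.14 kW → 8140 W
E = P × t = 8140 × 21000 = 1.7094×10⁸ J
0.438 BTU/grain → 7.13155×10⁶ J/kg
m = E / e_s = 1.7094×10⁸ / 7.13155×10⁶ = 23.9695 kg

24.0 kg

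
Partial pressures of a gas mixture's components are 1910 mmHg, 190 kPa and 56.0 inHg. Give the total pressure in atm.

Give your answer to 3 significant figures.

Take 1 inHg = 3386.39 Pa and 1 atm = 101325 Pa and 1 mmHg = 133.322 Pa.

6.26 atm

1910 mmHg × 133.322 = 254645 Pa
190 kPa × 1000 = 190000 Pa
56.0 inHg × 3386.39 = 189638 Pa
Combined: 254645 + 190000 + 189638 = 634283 Pa
In atm: 634283 / 101325 = 6.25989 atm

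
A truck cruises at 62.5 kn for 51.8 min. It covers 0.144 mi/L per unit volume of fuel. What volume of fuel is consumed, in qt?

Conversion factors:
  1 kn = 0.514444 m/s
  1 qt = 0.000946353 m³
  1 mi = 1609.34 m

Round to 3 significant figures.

456 qt

62.5 kn → 32.1528 m/s
51.8 min → 3108 s
d = v × t = 32.1528 × 3108 = 99930.9 m
0.144 mi/L → 231745 m/m³
V = d / (distance per unit fuel) = 99930.9 / 231745 = 0.431211 m³
In qt: 0.431211 / 0.000946353 = 455.656 qt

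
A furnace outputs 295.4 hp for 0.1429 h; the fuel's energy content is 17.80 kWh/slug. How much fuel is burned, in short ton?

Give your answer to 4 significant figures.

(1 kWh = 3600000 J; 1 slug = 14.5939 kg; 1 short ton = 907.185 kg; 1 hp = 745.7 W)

0.02845 short ton

295.4 hp → 220280 W
0.1429 h → 514.44 s
E = P × t = 220280 × 514.44 = 1.13321×10⁸ J
17.80 kWh/slug → 4.39088×10⁶ J/kg
m = E / e_s = 1.13321×10⁸ / 4.39088×10⁶ = 25.8083 kg
In short ton: 25.8083 / 907.185 = 0.0284488 short ton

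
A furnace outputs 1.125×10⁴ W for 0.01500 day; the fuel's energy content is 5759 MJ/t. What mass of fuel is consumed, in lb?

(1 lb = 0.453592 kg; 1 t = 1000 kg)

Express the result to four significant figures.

0.01500 day → 1296 s
E = P × t = 11250 × 1296 = 1.458×10⁷ J
5759 MJ/t → 5.759×10⁶ J/kg
m = E / e_s = 1.458×10⁷ / 5.759×10⁶ = 2.53169 kg
In lb: 2.53169 / 0.453592 = 5.58143 lb

5.581 lb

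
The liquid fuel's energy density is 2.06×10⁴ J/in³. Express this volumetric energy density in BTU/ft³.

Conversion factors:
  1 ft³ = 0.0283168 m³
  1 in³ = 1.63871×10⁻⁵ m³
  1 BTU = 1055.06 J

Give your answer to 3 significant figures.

2.06×10⁴ J/in³ ÷ 1.63871×10⁻⁵ m³/in³ = 1.25709×10⁹ J/m³
1.25709×10⁹ J/m³ ÷ 1055.06 J/BTU × 0.0283168 m³/ft³ = 33739.1 BTU/ft³

3.37×10⁴ BTU/ft³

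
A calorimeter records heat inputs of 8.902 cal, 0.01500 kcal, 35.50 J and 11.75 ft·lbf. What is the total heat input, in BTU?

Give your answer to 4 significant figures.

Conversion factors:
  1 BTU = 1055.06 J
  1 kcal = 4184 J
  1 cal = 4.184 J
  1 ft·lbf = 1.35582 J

8.902 cal × 4.184 = 37.246 J
0.01500 kcal × 4184 = 62.76 J
35.50 J (already J)
11.75 ft·lbf × 1.35582 = 15.9309 J
Total: 37.246 + 62.76 + 35.5 + 15.9309 = 151.437 J
In BTU: 151.437 / 1055.06 = 0.143534 BTU

0.1435 BTU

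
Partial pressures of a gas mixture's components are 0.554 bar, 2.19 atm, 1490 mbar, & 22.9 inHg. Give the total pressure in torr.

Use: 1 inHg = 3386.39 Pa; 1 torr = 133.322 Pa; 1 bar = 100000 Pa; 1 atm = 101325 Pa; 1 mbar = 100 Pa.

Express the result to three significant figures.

0.554 bar × 100000 = 55400 Pa
2.19 atm × 101325 = 221902 Pa
1490 mbar × 100 = 149000 Pa
22.9 inHg × 3386.39 = 77548.3 Pa
Total: 55400 + 221902 + 149000 + 77548.3 = 503850 Pa
In torr: 503850 / 133.322 = 3779.2 torr

3780 torr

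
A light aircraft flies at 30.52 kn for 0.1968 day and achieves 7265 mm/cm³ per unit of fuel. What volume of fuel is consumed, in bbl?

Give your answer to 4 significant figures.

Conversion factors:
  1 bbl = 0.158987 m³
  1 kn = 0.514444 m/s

0.2311 bbl

30.52 kn → 15.7008 m/s
0.1968 day → 17003.5 s
d = v × t = 15.7008 × 17003.5 = 266969 m
7265 mm/cm³ → 7.265×10⁶ m/m³
V = d / (distance per unit fuel) = 266969 / 7.265×10⁶ = 0.0367473 m³
In bbl: 0.0367473 / 0.158987 = 0.231134 bbl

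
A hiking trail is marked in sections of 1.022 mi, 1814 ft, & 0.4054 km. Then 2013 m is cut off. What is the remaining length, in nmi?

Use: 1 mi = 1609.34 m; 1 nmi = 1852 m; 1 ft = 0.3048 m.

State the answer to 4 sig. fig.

1.022 mi × 1609.34 = 1644.75 m
1814 ft × 0.3048 = 552.907 m
0.4054 km × 1000 = 405.4 m
2013 m (already m)
Net: 1644.75 + 552.907 + 405.4 − 2013 = 590.057 m
In nmi: 590.057 / 1852 = 0.318605 nmi

0.3186 nmi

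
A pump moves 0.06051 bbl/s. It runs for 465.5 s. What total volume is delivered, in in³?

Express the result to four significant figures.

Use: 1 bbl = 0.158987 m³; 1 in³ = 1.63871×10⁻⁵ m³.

0.06051 bbl/s → 0.0096203 m³/s
V = Q × t = 0.0096203 × 465.5 = 4.47825 m³
In in³: 4.47825 / 1.63871×10⁻⁵ = 273279 in³

2.733×10⁵ in³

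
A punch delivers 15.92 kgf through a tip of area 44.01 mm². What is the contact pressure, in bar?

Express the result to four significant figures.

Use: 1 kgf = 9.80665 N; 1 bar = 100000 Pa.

35.47 bar

15.92 kgf × 9.80665 → 156.122 N
44.01 mm² × 10⁻⁶ → 4.401×10⁻⁵ m²
P = F / A = 156.122 N / 4.401×10⁻⁵ m² = 3.54742×10⁶ Pa
3.54742×10⁶ Pa ÷ (100000 Pa/bar) = 35.4742 bar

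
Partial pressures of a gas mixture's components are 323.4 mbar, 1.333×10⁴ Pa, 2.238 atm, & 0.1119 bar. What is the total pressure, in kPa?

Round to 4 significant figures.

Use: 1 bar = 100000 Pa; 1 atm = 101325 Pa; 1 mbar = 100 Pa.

323.4 mbar × 100 = 32340 Pa
1.333×10⁴ Pa (already Pa)
2.238 atm × 101325 = 226765 Pa
0.1119 bar × 100000 = 11190 Pa
Sum: 32340 + 13330 + 226765 + 11190 = 283625 Pa
In kPa: 283625 / 1000 = 283.625 kPa

283.6 kPa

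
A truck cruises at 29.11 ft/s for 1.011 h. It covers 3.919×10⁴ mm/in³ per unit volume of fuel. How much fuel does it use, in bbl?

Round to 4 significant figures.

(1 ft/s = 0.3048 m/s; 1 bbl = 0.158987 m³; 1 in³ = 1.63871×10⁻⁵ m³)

0.08493 bbl

29.11 ft/s → 8.87273 m/s
1.011 h → 3639.6 s
d = v × t = 8.87273 × 3639.6 = 32293.2 m
3.919×10⁴ mm/in³ → 2.39152×10⁶ m/m³
V = d / (distance per unit fuel) = 32293.2 / 2.39152×10⁶ = 0.0135032 m³
In bbl: 0.0135032 / 0.158987 = 0.0849327 bbl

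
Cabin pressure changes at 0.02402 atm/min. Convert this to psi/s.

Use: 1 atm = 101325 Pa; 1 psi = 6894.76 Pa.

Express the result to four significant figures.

0.02402 atm/min × 101325 Pa/atm ÷ 60 s/min = 40.5638 Pa/s
40.5638 Pa/s ÷ 6894.76 Pa/psi = 0.00588328 psi/s

0.005883 psi/s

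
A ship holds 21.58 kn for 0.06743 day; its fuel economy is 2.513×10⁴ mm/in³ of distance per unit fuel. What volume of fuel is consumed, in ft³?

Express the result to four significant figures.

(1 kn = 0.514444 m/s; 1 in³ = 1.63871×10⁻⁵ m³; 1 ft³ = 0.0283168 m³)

21.58 kn → 11.1017 m/s
0.06743 day → 5825.95 s
d = v × t = 11.1017 × 5825.95 = 64677.9 m
2.513×10⁴ mm/in³ → 1.53352×10⁶ m/m³
V = d / (distance per unit fuel) = 64677.9 / 1.53352×10⁶ = 0.0421761 m³
In ft³: 0.0421761 / 0.0283168 = 1.48944 ft³

1.489 ft³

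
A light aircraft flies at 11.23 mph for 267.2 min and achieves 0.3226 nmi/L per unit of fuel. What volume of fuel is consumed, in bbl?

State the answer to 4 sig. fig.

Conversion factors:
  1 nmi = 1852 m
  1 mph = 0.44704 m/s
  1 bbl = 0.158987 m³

0.8473 bbl

11.23 mph → 5.02026 m/s
267.2 min → 16032 s
d = v × t = 5.02026 × 16032 = 80484.8 m
0.3226 nmi/L → 597455 m/m³
V = d / (distance per unit fuel) = 80484.8 / 597455 = 0.134713 m³
In bbl: 0.134713 / 0.158987 = 0.847321 bbl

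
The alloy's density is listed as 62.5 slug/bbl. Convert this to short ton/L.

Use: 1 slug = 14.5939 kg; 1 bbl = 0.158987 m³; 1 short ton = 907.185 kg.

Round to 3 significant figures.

62.5 slug/bbl × 14.5939 kg/slug ÷ 0.158987 m³/bbl = 5737.06 kg/m³
5737.06 kg/m³ ÷ 907.185 kg/short ton × 0.001 m³/L = 0.00632402 short ton/L

0.00632 short ton/L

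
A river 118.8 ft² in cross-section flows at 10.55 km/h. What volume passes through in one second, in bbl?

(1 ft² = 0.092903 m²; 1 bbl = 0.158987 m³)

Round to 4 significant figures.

10.55 km/h × (1/3.6) → 2.93056 m/s
118.8 ft² × 0.092903 → 11.0369 m²
V = v × A × t = 2.93056 m/s × 11.0369 m² × 1 s = 32.3443 m³
32.3443 m³ ÷ (0.158987 m³/bbl) = 203.44 bbl

203.4 bbl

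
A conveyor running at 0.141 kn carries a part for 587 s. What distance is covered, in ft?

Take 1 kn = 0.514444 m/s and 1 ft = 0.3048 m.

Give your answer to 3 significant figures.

140 ft

0.141 kn × 0.514444 → 0.0725366 m/s
d = v × t = 0.0725366 m/s × 587 s = 42.579 m
42.579 m ÷ (0.3048 m/ft) = 139.695 ft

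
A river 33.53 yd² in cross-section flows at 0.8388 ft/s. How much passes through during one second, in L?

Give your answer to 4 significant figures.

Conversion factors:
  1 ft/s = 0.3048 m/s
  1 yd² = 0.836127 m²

0.8388 ft/s × 0.3048 = 0.255666 m/s
33.53 yd² × 0.836127 = 28.0353 m²
V = v × A × t = 0.255666 m/s × 28.0353 m² × 1 s = 7.16767 m³
7.16767 m³ ÷ (0.001 m³/L) = 7167.67 L

7168 L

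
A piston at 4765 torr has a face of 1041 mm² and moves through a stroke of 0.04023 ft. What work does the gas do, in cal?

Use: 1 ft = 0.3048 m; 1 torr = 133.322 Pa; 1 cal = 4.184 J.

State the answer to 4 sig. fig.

4765 torr → 635279 Pa
1041 mm² → 0.001041 m²
F = P × A = 635279 × 0.001041 = 661.325 N
0.04023 ft → 0.0122621 m
W = F × d = 661.325 × 0.0122621 = 8.10923 J
In cal: 8.10923 / 4.184 = 1.93815 cal

1.938 cal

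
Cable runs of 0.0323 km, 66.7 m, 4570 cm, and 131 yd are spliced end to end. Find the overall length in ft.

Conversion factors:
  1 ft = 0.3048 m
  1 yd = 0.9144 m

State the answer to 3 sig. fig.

868 ft

0.0323 km × 1000 = 32.3 m
66.7 m (already m)
4570 cm × 0.01 = 45.7 m
131 yd × 0.9144 = 119.786 m
Total: 32.3 + 66.7 + 45.7 + 119.786 = 264.486 m
In ft: 264.486 / 0.3048 = 867.736 ft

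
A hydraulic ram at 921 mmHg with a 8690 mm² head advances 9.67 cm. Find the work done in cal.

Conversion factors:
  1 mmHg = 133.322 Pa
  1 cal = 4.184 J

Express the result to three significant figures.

24.7 cal

921 mmHg → 122790 Pa
8690 mm² → 0.00869 m²
F = P × A = 122790 × 0.00869 = 1067.05 N
9.67 cm → 0.0967 m
W = F × d = 1067.05 × 0.0967 = 103.184 J
In cal: 103.184 / 4.184 = 24.6616 cal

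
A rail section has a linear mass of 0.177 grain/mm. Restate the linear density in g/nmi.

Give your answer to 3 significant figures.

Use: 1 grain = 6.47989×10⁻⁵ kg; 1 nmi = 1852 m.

2.12×10⁴ g/nmi

0.177 grain/mm × 6.47989×10⁻⁵ kg/grain ÷ 0.001 m/mm = 0.0114694 kg/m
0.0114694 kg/m ÷ 0.001 kg/g × 1852 m/nmi = 21241.3 g/nmi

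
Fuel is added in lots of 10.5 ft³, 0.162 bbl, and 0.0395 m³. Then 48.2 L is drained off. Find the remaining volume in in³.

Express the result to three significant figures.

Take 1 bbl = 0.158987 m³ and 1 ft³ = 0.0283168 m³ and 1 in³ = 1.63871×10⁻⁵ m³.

1.92×10⁴ in³

10.5 ft³ × 0.0283168 = 0.297326 m³
0.162 bbl × 0.158987 = 0.0257559 m³
0.0395 m³ (already m³)
48.2 L × 0.001 = 0.0482 m³
Sum: 0.297326 + 0.0257559 + 0.0395 − 0.0482 = 0.314382 m³
In in³: 0.314382 / 1.63871×10⁻⁵ = 19184.7 in³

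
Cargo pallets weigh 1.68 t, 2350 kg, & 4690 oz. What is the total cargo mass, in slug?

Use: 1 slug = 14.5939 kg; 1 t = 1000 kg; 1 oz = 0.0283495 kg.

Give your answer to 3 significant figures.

1.68 t × 1000 → 1680 kg
2350 kg (already kg)
4690 oz × 0.0283495 → 132.959 kg
Total: 1680 + 2350 + 132.959 = 4162.96 kg
In slug: 4162.96 / 14.5939 = 285.253 slug

285 slug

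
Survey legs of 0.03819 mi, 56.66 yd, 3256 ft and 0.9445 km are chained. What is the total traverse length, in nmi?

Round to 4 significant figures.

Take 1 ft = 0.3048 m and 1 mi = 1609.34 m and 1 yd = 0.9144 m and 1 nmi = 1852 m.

0.03819 mi × 1609.34 = 61.4607 m
56.66 yd × 0.9144 = 51.8099 m
3256 ft × 0.3048 = 992.429 m
0.9445 km × 1000 = 944.5 m
Sum: 61.4607 + 51.8099 + 992.429 + 944.5 = 2050.2 m
In nmi: 2050.2 / 1852 = 1.10702 nmi

1.107 nmi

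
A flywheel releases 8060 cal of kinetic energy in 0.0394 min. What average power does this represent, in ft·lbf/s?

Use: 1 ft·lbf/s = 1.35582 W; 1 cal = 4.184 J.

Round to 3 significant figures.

1.05×10⁴ ft·lbf/s

8060 cal × 4.184 = 33723 J
0.0394 min × 60 = 2.364 s
P = E / t = 33723 J / 2.364 s = 14265.2 W
14265.2 W ÷ (1.35582 W/ft·lbf/s) = 10521.5 ft·lbf/s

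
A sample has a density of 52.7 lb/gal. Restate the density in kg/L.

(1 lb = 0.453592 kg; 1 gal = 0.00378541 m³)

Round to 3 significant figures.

6.31 kg/L

52.7 lb/gal × 0.453592 kg/lb ÷ 0.00378541 m³/gal = 6314.85 kg/m³
6314.85 kg/m³ × 0.001 m³/L = 6.31485 kg/L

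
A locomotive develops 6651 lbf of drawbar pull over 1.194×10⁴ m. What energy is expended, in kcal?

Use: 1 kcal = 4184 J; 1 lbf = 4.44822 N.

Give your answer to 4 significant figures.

6651 lbf × 4.44822 = 29585.1 N
W = F × d = 29585.1 N × 11940 m = 3.53246×10⁸ J
3.53246×10⁸ J ÷ (4184 J/kcal) = 84427.8 kcal

8.443×10⁴ kcal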